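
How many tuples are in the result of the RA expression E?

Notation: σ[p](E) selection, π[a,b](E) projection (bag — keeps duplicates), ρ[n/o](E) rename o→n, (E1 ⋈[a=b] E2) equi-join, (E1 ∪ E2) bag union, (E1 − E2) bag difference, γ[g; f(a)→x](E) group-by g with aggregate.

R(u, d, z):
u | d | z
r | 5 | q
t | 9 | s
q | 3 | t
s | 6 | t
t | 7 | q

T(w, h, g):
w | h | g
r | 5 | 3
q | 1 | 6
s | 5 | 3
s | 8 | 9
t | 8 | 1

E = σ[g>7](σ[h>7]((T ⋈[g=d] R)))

Row counts bottom-up:
  T → 5
  R → 5
  (T ⋈[g=d] R) → 4
  σ[h>7]((T ⋈[g=d] R)) → 1
  σ[g>7](σ[h>7]((T ⋈[g=d] R))) → 1

|E| = 1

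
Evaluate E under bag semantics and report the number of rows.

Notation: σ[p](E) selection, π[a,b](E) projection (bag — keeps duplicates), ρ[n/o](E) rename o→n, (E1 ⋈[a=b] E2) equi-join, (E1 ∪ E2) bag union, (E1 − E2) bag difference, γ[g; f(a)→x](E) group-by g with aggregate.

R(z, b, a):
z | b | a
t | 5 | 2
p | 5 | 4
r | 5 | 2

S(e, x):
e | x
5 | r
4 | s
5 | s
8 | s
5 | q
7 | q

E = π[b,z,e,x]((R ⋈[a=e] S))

Subexpression sizes:
  R → 3
  S → 6
  (R ⋈[a=e] S) → 1
  π[b,z,e,x]((R ⋈[a=e] S)) → 1

|E| = 1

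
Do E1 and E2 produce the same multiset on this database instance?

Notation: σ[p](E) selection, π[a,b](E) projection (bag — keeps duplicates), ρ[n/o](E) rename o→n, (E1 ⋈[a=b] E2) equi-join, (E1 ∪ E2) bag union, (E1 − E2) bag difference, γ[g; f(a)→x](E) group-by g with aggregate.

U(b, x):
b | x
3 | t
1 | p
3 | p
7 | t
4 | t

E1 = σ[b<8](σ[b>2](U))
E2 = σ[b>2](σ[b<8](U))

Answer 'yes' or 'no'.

E1 subexpression sizes:
  U → 5
  σ[b>2](U) → 4
  σ[b<8](σ[b>2](U)) → 4
E2 subexpression sizes:
  U → 5
  σ[b<8](U) → 5
  σ[b>2](σ[b<8](U)) → 4

E1 and E2 produce the same multiset:
b | x
3 | p
3 | t
4 | t
7 | t

yes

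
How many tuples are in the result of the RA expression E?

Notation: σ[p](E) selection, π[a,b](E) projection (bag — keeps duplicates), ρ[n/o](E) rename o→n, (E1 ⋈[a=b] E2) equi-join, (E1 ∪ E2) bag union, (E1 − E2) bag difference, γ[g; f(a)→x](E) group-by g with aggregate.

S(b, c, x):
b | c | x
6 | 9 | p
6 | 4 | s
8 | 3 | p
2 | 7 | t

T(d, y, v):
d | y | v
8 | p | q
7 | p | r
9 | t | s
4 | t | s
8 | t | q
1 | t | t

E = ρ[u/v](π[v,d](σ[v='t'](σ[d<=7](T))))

Stepwise |·|:
  T → 6
  σ[d<=7](T) → 3
  σ[v='t'](σ[d<=7](T)) → 1
  π[v,d](σ[v='t'](σ[d<=7](T))) → 1
  ρ[u/v](π[v,d](σ[v='t'](σ[d<=7](T)))) → 1

|E| = 1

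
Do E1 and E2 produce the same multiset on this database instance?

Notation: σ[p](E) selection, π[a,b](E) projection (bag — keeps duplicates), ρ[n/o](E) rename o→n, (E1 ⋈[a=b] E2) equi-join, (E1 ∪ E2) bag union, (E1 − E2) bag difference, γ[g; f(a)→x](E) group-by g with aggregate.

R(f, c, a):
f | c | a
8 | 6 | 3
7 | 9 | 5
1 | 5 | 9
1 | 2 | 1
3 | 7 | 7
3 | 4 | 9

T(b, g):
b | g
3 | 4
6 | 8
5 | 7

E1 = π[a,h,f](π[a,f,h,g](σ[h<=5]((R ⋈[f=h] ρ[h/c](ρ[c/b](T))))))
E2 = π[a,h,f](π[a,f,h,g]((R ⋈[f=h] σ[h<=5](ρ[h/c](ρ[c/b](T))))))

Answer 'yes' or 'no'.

E1 per-node cardinality:
  R → 6
  T → 3
  ρ[c/b](T) → 3
  ρ[h/c](ρ[c/b](T)) → 3
  (R ⋈[f=h] ρ[h/c](ρ[c/b](T))) → 2
  σ[h<=5]((R ⋈[f=h] ρ[h/c](ρ[c/b](T)))) → 2
  π[a,f,h,g](σ[h<=5]((R ⋈[f=h] ρ[h/c](ρ[c/b](T))))) → 2
  π[a,h,f](π[a,f,h,g](σ[h<=5]((R ⋈[f=h] ρ[h/c](ρ[c/b](T)))))) → 2
E2 per-node cardinality:
  R → 6
  T → 3
  ρ[c/b](T) → 3
  ρ[h/c](ρ[c/b](T)) → 3
  σ[h<=5](ρ[h/c](ρ[c/b](T))) → 2
  (R ⋈[f=h] σ[h<=5](ρ[h/c](ρ[c/b](T)))) → 2
  π[a,f,h,g]((R ⋈[f=h] σ[h<=5](ρ[h/c](ρ[c/b](T))))) → 2
  π[a,h,f](π[a,f,h,g]((R ⋈[f=h] σ[h<=5](ρ[h/c](ρ[c/b](T)))))) → 2

E1 and E2 produce the same multiset:
a | h | f
7 | 3 | 3
9 | 3 | 3

yes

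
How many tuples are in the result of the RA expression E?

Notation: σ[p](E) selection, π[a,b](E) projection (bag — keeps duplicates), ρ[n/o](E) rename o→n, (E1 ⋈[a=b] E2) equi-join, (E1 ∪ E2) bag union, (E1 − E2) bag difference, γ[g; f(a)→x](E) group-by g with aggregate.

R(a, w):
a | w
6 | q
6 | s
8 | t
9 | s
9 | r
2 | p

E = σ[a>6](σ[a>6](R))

Stepwise |·|:
  R → 6
  σ[a>6](R) → 3
  σ[a>6](σ[a>6](R)) → 3

|E| = 3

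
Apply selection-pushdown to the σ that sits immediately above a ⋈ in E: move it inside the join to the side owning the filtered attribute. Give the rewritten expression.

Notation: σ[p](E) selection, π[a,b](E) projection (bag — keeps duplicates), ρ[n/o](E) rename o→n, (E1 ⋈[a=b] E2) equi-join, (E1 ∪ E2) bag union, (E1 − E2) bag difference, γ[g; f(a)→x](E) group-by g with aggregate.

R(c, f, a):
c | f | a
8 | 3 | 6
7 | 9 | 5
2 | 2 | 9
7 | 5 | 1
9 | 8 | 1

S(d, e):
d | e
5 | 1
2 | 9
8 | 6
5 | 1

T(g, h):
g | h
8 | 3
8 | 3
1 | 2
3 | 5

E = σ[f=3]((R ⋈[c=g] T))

σ filters on f, owned by the left side.
E' = (σ[f=3](R) ⋈[c=g] T)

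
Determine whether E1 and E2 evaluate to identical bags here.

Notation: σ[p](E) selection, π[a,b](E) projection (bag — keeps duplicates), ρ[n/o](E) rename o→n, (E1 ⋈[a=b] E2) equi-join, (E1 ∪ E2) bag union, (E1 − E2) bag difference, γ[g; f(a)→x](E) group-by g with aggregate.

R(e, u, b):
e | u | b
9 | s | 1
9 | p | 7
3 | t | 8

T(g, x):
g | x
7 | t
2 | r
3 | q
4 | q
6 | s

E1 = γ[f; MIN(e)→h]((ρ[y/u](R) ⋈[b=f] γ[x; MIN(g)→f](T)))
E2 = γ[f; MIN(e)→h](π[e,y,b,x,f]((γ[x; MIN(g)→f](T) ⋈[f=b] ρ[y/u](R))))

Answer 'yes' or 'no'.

E1 row counts bottom-up:
  R → 3
  ρ[y/u](R) → 3
  T → 5
  γ[x; MIN(g)→f](T) → 4
  (ρ[y/u](R) ⋈[b=f] γ[x; MIN(g)→f](T)) → 1
  γ[f; MIN(e)→h]((ρ[y/u](R) ⋈[b=f] γ[x; MIN(g)→f](T))) → 1
E2 row counts bottom-up:
  T → 5
  γ[x; MIN(g)→f](T) → 4
  R → 3
  ρ[y/u](R) → 3
  (γ[x; MIN(g)→f](T) ⋈[f=b] ρ[y/u](R)) → 1
  π[e,y,b,x,f]((γ[x; MIN(g)→f](T) ⋈[f=b] ρ[y/u](R))) → 1
  γ[f; MIN(e)→h](π[e,y,b,x,f]((γ[x; MIN(g)→f](T) ⋈[f=b] ρ[y/u](R)))) → 1

E1 and E2 produce the same multiset:
f | h
7 | 9

yes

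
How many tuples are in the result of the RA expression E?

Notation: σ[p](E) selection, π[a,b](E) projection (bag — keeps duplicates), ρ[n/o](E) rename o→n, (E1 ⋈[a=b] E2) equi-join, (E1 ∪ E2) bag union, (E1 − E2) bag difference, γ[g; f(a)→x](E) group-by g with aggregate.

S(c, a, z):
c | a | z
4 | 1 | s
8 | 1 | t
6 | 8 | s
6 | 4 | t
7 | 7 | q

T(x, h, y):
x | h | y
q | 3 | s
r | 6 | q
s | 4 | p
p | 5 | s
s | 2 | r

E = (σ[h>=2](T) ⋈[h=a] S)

Stepwise |·|:
  T → 5
  σ[h>=2](T) → 5
  S → 5
  (σ[h>=2](T) ⋈[h=a] S) → 1

|E| = 1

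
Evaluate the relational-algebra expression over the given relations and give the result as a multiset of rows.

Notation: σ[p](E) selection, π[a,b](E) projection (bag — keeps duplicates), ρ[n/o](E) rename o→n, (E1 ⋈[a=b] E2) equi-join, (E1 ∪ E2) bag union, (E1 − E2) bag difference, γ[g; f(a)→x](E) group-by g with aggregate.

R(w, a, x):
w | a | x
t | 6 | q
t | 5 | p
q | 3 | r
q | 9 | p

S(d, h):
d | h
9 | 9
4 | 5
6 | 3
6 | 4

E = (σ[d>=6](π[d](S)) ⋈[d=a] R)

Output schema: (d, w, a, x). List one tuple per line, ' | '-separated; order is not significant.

Stepwise |·|:
  S → 4
  π[d](S) → 4
  σ[d>=6](π[d](S)) → 3
  R → 4
  (σ[d>=6](π[d](S)) ⋈[d=a] R) → 3

== RESULT ==
d | w | a | x
6 | t | 6 | q
6 | t | 6 | q
9 | q | 9 | p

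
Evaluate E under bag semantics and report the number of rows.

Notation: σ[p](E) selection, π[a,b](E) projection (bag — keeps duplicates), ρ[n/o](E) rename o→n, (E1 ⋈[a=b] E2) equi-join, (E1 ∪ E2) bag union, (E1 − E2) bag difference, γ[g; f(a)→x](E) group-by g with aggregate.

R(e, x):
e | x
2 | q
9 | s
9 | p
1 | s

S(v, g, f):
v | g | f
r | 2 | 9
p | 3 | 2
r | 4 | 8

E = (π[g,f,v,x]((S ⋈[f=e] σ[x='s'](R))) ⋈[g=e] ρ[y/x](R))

Subexpression sizes:
  S → 3
  R → 4
  σ[x='s'](R) → 2
  (S ⋈[f=e] σ[x='s'](R)) → 1
  π[g,f,v,x]((S ⋈[f=e] σ[x='s'](R))) → 1
  R → 4
  ρ[y/x](R) → 4
  (π[g,f,v,x]((S ⋈[f=e] σ[x='s'](R))) ⋈[g=e] ρ[y/x](R)) → 1

|E| = 1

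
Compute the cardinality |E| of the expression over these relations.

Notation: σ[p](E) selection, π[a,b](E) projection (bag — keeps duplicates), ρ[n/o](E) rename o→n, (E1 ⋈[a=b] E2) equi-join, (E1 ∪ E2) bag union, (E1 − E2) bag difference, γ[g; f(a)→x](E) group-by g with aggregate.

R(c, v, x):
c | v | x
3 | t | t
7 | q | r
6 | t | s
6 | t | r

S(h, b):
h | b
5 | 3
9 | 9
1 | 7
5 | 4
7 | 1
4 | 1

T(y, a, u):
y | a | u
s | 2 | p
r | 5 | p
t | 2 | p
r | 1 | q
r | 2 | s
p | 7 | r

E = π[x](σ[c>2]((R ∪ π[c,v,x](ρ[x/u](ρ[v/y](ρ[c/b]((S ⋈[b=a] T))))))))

Stepwise |·|:
  R → 4
  S → 6
  T → 6
  (S ⋈[b=a] T) → 3
  ρ[c/b]((S ⋈[b=a] T)) → 3
  ρ[v/y](ρ[c/b]((S ⋈[b=a] T))) → 3
  ρ[x/u](ρ[v/y](ρ[c/b]((S ⋈[b=a] T)))) → 3
  π[c,v,x](ρ[x/u](ρ[v/y](ρ[c/b]((S ⋈[b=a] T))))) → 3
  (R ∪ π[c,v,x](ρ[x/u](ρ[v/y](ρ[c/b]((S ⋈[b=a] T)))))) → 7
  σ[c>2]((R ∪ π[c,v,x](ρ[x/u](ρ[v/y](ρ[c/b]((S ⋈[b=a] T))))))) → 5
  π[x](σ[c>2]((R ∪ π[c,v,x](ρ[x/u](ρ[v/y](ρ[c/b]((S ⋈[b=a] T)))))))) → 5

|E| = 5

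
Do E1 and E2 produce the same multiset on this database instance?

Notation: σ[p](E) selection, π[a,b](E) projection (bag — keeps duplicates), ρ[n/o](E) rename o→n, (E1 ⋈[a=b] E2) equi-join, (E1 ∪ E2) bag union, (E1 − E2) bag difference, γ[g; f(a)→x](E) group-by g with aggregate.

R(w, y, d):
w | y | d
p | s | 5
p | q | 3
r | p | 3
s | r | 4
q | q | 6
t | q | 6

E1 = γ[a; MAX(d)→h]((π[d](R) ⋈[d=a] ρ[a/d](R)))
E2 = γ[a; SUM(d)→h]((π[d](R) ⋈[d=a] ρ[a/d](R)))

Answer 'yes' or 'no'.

E1 per-node cardinality:
  R → 6
  π[d](R) → 6
  R → 6
  ρ[a/d](R) → 6
  (π[d](R) ⋈[d=a] ρ[a/d](R)) → 10
  γ[a; MAX(d)→h]((π[d](R) ⋈[d=a] ρ[a/d](R))) → 4
E2 per-node cardinality:
  R → 6
  π[d](R) → 6
  R → 6
  ρ[a/d](R) → 6
  (π[d](R) ⋈[d=a] ρ[a/d](R)) → 10
  γ[a; SUM(d)→h]((π[d](R) ⋈[d=a] ρ[a/d](R))) → 4

E1 result:
a | h
3 | 3
4 | 4
5 | 5
6 | 6
E2 result:
a | h
3 | 12
4 | 4
5 | 5
6 | 24
Witness: (6, 24) appears 0× in E1 but 1× in E2.

no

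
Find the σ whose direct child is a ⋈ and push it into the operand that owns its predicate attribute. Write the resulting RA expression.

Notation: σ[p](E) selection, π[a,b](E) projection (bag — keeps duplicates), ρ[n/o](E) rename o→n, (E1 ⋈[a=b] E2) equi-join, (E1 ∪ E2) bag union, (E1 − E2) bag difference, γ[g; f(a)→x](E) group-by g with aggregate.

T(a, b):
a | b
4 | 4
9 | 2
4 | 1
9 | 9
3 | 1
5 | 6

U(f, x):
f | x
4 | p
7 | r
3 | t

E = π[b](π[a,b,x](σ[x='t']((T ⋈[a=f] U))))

σ filters on x, owned by the right side.
E' = π[b](π[a,b,x]((T ⋈[a=f] σ[x='t'](U))))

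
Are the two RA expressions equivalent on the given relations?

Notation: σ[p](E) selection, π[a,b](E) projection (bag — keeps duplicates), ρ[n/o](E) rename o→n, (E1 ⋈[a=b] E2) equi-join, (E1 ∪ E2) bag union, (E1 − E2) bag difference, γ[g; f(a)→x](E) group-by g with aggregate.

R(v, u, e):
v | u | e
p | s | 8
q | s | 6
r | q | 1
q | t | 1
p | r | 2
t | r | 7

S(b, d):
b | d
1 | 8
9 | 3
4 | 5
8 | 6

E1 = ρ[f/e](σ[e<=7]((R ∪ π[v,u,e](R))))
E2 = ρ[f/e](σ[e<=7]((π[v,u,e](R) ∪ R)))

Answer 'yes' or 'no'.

E1 subexpression sizes:
  R → 6
  R → 6
  π[v,u,e](R) → 6
  (R ∪ π[v,u,e](R)) → 12
  σ[e<=7]((R ∪ π[v,u,e](R))) → 10
  ρ[f/e](σ[e<=7]((R ∪ π[v,u,e](R)))) → 10
E2 subexpression sizes:
  R → 6
  π[v,u,e](R) → 6
  R → 6
  (π[v,u,e](R) ∪ R) → 12
  σ[e<=7]((π[v,u,e](R) ∪ R)) → 10
  ρ[f/e](σ[e<=7]((π[v,u,e](R) ∪ R))) → 10

E1 and E2 produce the same multiset:
v | u | f
p | r | 2
p | r | 2
q | s | 6
q | s | 6
q | t | 1
q | t | 1
r | q | 1
r | q | 1
t | r | 7
t | r | 7

yes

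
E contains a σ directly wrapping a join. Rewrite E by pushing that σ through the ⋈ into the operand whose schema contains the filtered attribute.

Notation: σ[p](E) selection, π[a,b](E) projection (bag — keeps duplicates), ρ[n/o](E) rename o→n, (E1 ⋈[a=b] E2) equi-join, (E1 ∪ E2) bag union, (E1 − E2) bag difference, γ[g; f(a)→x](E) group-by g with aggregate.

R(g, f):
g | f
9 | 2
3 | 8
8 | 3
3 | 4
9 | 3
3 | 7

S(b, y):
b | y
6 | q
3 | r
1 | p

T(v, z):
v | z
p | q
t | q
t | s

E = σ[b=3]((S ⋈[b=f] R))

σ filters on b, owned by the left side.
E' = (σ[b=3](S) ⋈[b=f] R)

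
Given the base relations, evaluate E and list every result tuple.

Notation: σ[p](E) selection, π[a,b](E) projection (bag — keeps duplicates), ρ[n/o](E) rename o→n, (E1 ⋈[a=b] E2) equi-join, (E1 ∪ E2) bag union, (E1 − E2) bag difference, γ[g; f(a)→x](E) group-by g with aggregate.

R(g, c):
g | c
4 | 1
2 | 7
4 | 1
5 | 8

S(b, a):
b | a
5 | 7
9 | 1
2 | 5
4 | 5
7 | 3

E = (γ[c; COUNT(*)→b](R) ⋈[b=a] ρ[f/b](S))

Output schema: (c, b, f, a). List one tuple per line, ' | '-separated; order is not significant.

Per-node cardinality:
  R → 4
  γ[c; COUNT(*)→b](R) → 3
  S → 5
  ρ[f/b](S) → 5
  (γ[c; COUNT(*)→b](R) ⋈[b=a] ρ[f/b](S)) → 2

== RESULT ==
c | b | f | a
7 | 1 | 9 | 1
8 | 1 | 9 | 1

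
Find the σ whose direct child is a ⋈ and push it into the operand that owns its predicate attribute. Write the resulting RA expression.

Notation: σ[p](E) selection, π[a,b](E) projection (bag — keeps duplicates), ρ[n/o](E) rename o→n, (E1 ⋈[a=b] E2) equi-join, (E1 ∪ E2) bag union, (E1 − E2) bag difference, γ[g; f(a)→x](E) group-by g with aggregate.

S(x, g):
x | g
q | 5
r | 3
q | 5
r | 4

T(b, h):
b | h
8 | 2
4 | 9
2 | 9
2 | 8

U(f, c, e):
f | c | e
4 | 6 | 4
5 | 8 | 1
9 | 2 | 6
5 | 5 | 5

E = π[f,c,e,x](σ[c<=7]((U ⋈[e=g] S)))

σ filters on c, owned by the left side.
E' = π[f,c,e,x]((σ[c<=7](U) ⋈[e=g] S))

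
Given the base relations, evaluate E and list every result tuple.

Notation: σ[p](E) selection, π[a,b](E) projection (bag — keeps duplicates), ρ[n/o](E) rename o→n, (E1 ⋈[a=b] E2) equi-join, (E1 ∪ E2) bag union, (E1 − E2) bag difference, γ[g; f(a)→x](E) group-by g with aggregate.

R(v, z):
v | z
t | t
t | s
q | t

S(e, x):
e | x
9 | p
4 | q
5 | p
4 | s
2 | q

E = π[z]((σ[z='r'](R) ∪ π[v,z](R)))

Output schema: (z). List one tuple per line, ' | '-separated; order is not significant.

Subexpression sizes:
  R → 3
  σ[z='r'](R) → 0
  R → 3
  π[v,z](R) → 3
  (σ[z='r'](R) ∪ π[v,z](R)) → 3
  π[z]((σ[z='r'](R) ∪ π[v,z](R))) → 3

== RESULT ==
z
s
t
t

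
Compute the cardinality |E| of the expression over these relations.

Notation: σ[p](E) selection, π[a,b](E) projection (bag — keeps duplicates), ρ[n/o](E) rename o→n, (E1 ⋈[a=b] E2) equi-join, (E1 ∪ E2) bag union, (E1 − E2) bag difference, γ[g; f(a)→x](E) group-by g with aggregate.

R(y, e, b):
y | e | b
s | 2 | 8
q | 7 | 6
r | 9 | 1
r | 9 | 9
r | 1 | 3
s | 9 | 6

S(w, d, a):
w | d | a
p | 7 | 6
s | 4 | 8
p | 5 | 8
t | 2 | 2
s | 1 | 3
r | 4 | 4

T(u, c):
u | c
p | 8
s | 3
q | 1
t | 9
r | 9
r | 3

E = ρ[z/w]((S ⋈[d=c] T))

Row counts bottom-up:
  S → 6
  T → 6
  (S ⋈[d=c] T) → 1
  ρ[z/w]((S ⋈[d=c] T)) → 1

|E| = 1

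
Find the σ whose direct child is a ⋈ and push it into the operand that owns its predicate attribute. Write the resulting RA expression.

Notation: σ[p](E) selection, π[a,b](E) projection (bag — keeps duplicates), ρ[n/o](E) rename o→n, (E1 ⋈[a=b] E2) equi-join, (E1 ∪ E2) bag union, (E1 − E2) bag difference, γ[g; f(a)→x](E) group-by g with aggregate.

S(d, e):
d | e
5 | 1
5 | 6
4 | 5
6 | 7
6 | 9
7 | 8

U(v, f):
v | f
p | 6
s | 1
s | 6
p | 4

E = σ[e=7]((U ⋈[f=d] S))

σ filters on e, owned by the right side.
E' = (U ⋈[f=d] σ[e=7](S))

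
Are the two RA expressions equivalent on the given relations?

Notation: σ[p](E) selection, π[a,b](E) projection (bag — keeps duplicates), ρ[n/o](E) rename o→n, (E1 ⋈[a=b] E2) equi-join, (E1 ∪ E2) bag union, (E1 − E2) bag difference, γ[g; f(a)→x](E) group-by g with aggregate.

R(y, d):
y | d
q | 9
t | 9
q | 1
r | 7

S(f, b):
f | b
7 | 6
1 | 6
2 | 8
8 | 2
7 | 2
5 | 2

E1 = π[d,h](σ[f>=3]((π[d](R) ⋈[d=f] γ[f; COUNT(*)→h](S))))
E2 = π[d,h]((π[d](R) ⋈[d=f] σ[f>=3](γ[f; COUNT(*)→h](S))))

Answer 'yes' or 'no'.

E1 per-node cardinality:
  R → 4
  π[d](R) → 4
  S → 6
  γ[f; COUNT(*)→h](S) → 5
  (π[d](R) ⋈[d=f] γ[f; COUNT(*)→h](S)) → 2
  σ[f>=3]((π[d](R) ⋈[d=f] γ[f; COUNT(*)→h](S))) → 1
  π[d,h](σ[f>=3]((π[d](R) ⋈[d=f] γ[f; COUNT(*)→h](S)))) → 1
E2 per-node cardinality:
  R → 4
  π[d](R) → 4
  S → 6
  γ[f; COUNT(*)→h](S) → 5
  σ[f>=3](γ[f; COUNT(*)→h](S)) → 3
  (π[d](R) ⋈[d=f] σ[f>=3](γ[f; COUNT(*)→h](S))) → 1
  π[d,h]((π[d](R) ⋈[d=f] σ[f>=3](γ[f; COUNT(*)→h](S)))) → 1

E1 and E2 produce the same multiset:
d | h
7 | 2

yes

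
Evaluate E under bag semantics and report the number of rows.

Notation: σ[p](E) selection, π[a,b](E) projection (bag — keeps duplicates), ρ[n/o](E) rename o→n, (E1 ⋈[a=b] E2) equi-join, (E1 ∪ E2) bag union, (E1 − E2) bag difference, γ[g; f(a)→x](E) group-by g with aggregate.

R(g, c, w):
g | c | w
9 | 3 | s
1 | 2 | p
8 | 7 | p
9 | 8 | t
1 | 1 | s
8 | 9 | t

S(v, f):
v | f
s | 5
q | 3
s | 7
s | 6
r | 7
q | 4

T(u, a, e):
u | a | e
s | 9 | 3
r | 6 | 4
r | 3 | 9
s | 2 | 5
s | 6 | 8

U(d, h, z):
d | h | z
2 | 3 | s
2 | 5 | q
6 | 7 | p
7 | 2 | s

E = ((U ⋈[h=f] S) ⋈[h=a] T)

Subexpression sizes:
  U → 4
  S → 6
  (U ⋈[h=f] S) → 4
  T → 5
  ((U ⋈[h=f] S) ⋈[h=a] T) → 1

|E| = 1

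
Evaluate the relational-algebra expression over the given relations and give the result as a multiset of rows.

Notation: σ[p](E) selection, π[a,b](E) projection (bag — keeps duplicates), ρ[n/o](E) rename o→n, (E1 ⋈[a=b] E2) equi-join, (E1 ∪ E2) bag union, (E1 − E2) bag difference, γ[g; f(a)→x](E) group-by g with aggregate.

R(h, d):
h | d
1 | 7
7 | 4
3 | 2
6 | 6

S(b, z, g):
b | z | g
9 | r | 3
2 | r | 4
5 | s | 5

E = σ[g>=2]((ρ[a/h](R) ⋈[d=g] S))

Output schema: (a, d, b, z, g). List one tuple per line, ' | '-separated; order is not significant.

Row counts bottom-up:
  R → 4
  ρ[a/h](R) → 4
  S → 3
  (ρ[a/h](R) ⋈[d=g] S) → 1
  σ[g>=2]((ρ[a/h](R) ⋈[d=g] S)) → 1

== RESULT ==
a | d | b | z | g
7 | 4 | 2 | r | 4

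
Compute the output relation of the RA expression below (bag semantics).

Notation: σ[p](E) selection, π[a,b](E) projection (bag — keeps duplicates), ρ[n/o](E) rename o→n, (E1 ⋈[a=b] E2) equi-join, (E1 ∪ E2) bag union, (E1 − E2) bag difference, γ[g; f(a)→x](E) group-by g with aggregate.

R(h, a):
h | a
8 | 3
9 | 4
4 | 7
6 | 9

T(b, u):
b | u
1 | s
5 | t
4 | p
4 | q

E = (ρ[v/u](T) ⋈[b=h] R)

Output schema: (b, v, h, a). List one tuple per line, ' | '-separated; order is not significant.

Row counts bottom-up:
  T → 4
  ρ[v/u](T) → 4
  R → 4
  (ρ[v/u](T) ⋈[b=h] R) → 2

== RESULT ==
b | v | h | a
4 | p | 4 | 7
4 | q | 4 | 7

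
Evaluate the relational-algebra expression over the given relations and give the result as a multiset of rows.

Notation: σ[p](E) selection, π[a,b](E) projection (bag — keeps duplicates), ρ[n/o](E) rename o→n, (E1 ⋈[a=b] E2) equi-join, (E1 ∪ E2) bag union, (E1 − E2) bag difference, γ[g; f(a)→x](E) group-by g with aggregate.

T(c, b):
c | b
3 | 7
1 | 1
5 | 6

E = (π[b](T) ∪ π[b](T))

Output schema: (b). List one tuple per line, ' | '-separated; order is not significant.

Subexpression sizes:
  T → 3
  π[b](T) → 3
  T → 3
  π[b](T) → 3
  (π[b](T) ∪ π[b](T)) → 6

== RESULT ==
b
1
1
6
6
7
7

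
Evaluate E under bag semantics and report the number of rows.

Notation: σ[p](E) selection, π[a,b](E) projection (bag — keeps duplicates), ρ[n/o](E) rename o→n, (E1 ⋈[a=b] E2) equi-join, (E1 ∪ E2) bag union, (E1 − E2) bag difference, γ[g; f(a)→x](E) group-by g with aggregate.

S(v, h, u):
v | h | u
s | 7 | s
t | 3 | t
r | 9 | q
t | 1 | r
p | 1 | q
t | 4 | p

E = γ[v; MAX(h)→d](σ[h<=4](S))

Stepwise |·|:
  S → 6
  σ[h<=4](S) → 4
  γ[v; MAX(h)→d](σ[h<=4](S)) → 2

|E| = 2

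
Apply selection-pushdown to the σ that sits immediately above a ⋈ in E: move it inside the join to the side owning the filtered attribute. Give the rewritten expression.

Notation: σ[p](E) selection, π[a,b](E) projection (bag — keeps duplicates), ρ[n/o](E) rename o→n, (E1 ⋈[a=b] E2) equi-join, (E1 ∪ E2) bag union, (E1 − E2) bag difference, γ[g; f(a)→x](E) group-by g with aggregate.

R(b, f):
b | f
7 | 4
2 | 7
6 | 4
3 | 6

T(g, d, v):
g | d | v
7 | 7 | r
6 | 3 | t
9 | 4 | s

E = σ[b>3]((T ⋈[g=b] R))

σ filters on b, owned by the right side.
E' = (T ⋈[g=b] σ[b>3](R))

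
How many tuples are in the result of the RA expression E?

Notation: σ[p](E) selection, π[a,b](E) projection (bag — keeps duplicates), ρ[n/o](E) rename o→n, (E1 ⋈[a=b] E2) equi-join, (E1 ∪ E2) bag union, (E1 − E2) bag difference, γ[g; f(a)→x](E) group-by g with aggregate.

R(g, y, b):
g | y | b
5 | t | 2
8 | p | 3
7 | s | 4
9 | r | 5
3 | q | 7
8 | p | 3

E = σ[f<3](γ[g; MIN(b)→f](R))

Stepwise |·|:
  R → 6
  γ[g; MIN(b)→f](R) → 5
  σ[f<3](γ[g; MIN(b)→f](R)) → 1

|E| = 1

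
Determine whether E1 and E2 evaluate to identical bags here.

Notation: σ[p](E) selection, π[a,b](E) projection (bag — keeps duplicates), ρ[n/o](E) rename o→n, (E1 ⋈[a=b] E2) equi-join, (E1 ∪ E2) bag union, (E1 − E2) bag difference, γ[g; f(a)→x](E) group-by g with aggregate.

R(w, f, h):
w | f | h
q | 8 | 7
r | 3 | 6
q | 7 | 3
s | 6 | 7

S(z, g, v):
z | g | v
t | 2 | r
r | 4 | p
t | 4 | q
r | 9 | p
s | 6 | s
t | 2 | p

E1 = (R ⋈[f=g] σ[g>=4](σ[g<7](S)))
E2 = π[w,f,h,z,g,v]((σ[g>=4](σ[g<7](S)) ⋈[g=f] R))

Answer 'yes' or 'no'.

E1 stepwise |·|:
  R → 4
  S → 6
  σ[g<7](S) → 5
  σ[g>=4](σ[g<7](S)) → 3
  (R ⋈[f=g] σ[g>=4](σ[g<7](S))) → 1
E2 stepwise |·|:
  S → 6
  σ[g<7](S) → 5
  σ[g>=4](σ[g<7](S)) → 3
  R → 4
  (σ[g>=4](σ[g<7](S)) ⋈[g=f] R) → 1
  π[w,f,h,z,g,v]((σ[g>=4](σ[g<7](S)) ⋈[g=f] R)) → 1

E1 and E2 produce the same multiset:
w | f | h | z | g | v
s | 6 | 7 | s | 6 | s

yes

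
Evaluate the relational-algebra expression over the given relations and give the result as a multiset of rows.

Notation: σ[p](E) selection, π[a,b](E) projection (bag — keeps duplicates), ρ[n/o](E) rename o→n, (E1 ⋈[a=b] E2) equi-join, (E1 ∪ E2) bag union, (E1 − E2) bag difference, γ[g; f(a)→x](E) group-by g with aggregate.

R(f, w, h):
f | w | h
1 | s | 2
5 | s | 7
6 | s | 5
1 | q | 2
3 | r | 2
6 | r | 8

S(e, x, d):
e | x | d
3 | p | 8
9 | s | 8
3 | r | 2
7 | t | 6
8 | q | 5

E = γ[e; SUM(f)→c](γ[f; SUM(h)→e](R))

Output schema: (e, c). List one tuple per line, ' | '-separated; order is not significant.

Per-node cardinality:
  R → 6
  γ[f; SUM(h)→e](R) → 4
  γ[e; SUM(f)→c](γ[f; SUM(h)→e](R)) → 4

== RESULT ==
e | c
2 | 3
4 | 1
7 | 5
13 | 6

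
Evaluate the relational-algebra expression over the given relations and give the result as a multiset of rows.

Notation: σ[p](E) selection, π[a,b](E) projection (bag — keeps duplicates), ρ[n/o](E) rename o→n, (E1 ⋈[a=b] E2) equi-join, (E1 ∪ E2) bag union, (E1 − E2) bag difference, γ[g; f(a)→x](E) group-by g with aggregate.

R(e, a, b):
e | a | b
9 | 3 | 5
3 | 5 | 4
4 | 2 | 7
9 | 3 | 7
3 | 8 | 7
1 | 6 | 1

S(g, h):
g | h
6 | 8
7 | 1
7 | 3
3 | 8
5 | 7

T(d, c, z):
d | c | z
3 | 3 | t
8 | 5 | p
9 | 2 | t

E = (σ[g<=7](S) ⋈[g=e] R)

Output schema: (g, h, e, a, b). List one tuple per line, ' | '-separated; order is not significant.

Stepwise |·|:
  S → 5
  σ[g<=7](S) → 5
  R → 6
  (σ[g<=7](S) ⋈[g=e] R) → 2

== RESULT ==
g | h | e | a | b
3 | 8 | 3 | 5 | 4
3 | 8 | 3 | 8 | 7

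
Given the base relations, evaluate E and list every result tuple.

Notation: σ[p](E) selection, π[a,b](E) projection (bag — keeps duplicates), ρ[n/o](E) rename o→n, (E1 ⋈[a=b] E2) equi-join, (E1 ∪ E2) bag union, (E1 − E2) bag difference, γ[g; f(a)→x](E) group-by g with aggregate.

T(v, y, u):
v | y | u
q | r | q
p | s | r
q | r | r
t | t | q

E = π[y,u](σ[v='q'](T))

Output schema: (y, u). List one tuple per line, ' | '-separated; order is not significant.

Stepwise |·|:
  T → 4
  σ[v='q'](T) → 2
  π[y,u](σ[v='q'](T)) → 2

== RESULT ==
y | u
r | q
r | r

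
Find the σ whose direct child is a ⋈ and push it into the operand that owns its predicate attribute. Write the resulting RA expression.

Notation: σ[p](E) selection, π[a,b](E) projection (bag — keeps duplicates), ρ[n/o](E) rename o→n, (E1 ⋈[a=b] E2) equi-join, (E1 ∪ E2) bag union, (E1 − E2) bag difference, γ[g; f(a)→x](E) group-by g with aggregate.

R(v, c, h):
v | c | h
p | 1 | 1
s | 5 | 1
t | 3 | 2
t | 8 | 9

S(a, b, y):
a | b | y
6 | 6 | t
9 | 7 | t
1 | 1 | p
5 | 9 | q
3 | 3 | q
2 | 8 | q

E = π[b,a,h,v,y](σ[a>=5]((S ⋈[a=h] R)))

σ filters on a, owned by the left side.
E' = π[b,a,h,v,y]((σ[a>=5](S) ⋈[a=h] R))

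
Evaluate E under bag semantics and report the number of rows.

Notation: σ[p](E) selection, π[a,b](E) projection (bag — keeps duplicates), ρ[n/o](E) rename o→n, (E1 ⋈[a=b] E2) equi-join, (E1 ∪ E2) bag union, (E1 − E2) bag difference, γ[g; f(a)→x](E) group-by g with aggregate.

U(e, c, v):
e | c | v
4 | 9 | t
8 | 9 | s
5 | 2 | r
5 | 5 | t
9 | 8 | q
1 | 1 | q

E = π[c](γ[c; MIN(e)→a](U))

Per-node cardinality:
  U → 6
  γ[c; MIN(e)→a](U) → 5
  π[c](γ[c; MIN(e)→a](U)) → 5

|E| = 5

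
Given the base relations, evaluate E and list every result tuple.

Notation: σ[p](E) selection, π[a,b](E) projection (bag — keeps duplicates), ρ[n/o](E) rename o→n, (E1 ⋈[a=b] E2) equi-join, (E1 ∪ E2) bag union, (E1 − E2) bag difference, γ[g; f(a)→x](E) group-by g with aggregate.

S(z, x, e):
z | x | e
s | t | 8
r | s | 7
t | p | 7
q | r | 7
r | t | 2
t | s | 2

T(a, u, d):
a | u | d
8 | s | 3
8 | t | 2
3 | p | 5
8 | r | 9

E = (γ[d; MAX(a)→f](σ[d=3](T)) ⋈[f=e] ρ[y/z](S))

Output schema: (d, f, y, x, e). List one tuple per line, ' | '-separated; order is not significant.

Subexpression sizes:
  T → 4
  σ[d=3](T) → 1
  γ[d; MAX(a)→f](σ[d=3](T)) → 1
  S → 6
  ρ[y/z](S) → 6
  (γ[d; MAX(a)→f](σ[d=3](T)) ⋈[f=e] ρ[y/z](S)) → 1

== RESULT ==
d | f | y | x | e
3 | 8 | s | t | 8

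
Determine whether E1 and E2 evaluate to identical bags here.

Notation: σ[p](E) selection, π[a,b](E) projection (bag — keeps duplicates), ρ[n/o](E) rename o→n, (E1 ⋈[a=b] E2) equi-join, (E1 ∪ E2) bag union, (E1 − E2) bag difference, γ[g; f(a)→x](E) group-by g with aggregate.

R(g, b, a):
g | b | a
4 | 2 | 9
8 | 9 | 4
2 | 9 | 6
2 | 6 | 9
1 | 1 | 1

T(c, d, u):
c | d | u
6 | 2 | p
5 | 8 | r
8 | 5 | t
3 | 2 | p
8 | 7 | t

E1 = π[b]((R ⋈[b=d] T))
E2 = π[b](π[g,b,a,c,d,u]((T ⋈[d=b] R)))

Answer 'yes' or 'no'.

E1 per-node cardinality:
  R → 5
  T → 5
  (R ⋈[b=d] T) → 2
  π[b]((R ⋈[b=d] T)) → 2
E2 per-node cardinality:
  T → 5
  R → 5
  (T ⋈[d=b] R) → 2
  π[g,b,a,c,d,u]((T ⋈[d=b] R)) → 2
  π[b](π[g,b,a,c,d,u]((T ⋈[d=b] R))) → 2

E1 and E2 produce the same multiset:
b
2
2

yes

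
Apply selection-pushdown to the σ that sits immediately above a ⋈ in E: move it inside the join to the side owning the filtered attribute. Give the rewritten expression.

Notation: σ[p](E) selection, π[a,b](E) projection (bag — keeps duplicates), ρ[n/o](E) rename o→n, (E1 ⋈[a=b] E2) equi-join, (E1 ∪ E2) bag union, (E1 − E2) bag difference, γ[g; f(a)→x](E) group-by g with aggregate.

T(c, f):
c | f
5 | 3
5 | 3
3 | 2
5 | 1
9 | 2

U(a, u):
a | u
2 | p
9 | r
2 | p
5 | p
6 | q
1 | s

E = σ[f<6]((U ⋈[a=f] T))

σ filters on f, owned by the right side.
E' = (U ⋈[a=f] σ[f<6](T))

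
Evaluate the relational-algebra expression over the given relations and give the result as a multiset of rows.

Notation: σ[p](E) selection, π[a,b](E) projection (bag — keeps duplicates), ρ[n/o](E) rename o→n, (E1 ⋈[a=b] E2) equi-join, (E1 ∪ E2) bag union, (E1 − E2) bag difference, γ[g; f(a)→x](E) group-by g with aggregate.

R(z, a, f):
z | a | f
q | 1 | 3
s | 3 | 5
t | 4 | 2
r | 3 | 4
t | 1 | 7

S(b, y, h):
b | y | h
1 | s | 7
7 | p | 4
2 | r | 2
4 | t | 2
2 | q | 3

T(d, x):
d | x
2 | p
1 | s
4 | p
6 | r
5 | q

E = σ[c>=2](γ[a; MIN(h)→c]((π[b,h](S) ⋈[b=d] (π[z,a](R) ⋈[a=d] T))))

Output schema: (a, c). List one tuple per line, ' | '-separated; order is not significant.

Row counts bottom-up:
  S → 5
  π[b,h](S) → 5
  R → 5
  π[z,a](R) → 5
  T → 5
  (π[z,a](R) ⋈[a=d] T) → 3
  (π[b,h](S) ⋈[b=d] (π[z,a](R) ⋈[a=d] T)) → 3
  γ[a; MIN(h)→c]((π[b,h](S) ⋈[b=d] (π[z,a](R) ⋈[a=d] T))) → 2
  σ[c>=2](γ[a; MIN(h)→c]((π[b,h](S) ⋈[b=d] (π[z,a](R) ⋈[a=d] T)))) → 2

== RESULT ==
a | c
1 | 7
4 | 2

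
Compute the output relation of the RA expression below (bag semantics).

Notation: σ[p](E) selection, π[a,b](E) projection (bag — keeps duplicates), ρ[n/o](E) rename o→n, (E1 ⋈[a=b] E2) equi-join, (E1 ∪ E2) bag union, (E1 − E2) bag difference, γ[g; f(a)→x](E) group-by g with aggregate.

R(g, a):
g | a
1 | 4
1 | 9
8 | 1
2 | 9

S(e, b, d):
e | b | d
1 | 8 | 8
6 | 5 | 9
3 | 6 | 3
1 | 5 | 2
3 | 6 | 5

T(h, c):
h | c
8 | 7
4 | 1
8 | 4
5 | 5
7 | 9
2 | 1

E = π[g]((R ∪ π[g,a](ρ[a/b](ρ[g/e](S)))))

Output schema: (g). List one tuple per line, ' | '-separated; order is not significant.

Stepwise |·|:
  R → 4
  S → 5
  ρ[g/e](S) → 5
  ρ[a/b](ρ[g/e](S)) → 5
  π[g,a](ρ[a/b](ρ[g/e](S))) → 5
  (R ∪ π[g,a](ρ[a/b](ρ[g/e](S)))) → 9
  π[g]((R ∪ π[g,a](ρ[a/b](ρ[g/e](S))))) → 9

== RESULT ==
g
1
1
1
1
2
3
3
6
8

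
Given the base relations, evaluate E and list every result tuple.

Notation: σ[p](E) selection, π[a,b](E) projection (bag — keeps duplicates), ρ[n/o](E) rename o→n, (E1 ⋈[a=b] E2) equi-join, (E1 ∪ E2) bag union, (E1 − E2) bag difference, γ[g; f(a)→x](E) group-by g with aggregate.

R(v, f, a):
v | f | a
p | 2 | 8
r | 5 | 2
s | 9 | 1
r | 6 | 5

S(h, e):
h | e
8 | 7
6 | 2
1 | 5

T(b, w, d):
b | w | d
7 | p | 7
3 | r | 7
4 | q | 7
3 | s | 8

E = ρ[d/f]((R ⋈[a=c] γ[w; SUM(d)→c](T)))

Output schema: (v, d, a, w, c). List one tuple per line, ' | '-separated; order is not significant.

Subexpression sizes:
  R → 4
  T → 4
  γ[w; SUM(d)→c](T) → 4
  (R ⋈[a=c] γ[w; SUM(d)→c](T)) → 1
  ρ[d/f]((R ⋈[a=c] γ[w; SUM(d)→c](T))) → 1

== RESULT ==
v | d | a | w | c
p | 2 | 8 | s | 8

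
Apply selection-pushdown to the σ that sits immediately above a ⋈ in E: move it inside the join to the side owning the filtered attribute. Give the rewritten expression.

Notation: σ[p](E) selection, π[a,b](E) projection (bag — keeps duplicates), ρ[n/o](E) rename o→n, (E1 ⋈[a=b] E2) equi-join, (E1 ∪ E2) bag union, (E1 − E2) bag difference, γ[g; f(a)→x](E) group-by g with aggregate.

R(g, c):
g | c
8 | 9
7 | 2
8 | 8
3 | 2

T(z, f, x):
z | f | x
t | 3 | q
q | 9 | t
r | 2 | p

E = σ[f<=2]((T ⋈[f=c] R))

σ filters on f, owned by the left side.
E' = (σ[f<=2](T) ⋈[f=c] R)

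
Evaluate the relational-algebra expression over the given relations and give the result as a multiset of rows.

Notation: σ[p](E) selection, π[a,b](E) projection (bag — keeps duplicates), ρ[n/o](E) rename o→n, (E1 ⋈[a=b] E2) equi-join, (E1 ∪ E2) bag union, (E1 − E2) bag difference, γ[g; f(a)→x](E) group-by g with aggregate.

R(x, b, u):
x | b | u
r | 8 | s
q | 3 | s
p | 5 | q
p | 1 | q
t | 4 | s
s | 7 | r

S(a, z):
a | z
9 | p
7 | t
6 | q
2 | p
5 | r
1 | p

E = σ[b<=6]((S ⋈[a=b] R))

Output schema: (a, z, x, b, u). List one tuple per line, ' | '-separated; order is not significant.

Row counts bottom-up:
  S → 6
  R → 6
  (S ⋈[a=b] R) → 3
  σ[b<=6]((S ⋈[a=b] R)) → 2

== RESULT ==
a | z | x | b | u
1 | p | p | 1 | q
5 | r | p | 5 | q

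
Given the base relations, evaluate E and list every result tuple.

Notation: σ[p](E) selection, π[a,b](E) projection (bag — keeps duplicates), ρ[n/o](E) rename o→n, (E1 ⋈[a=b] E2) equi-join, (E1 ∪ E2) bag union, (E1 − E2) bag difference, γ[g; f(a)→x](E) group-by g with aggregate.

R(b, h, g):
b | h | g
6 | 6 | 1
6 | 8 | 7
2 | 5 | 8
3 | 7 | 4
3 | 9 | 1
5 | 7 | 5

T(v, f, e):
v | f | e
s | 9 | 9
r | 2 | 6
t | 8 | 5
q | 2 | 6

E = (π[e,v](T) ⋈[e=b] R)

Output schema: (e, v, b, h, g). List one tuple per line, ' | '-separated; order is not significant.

Row counts bottom-up:
  T → 4
  π[e,v](T) → 4
  R → 6
  (π[e,v](T) ⋈[e=b] R) → 5

== RESULT ==
e | v | b | h | g
5 | t | 5 | 7 | 5
6 | q | 6 | 6 | 1
6 | q | 6 | 8 | 7
6 | r | 6 | 6 | 1
6 | r | 6 | 8 | 7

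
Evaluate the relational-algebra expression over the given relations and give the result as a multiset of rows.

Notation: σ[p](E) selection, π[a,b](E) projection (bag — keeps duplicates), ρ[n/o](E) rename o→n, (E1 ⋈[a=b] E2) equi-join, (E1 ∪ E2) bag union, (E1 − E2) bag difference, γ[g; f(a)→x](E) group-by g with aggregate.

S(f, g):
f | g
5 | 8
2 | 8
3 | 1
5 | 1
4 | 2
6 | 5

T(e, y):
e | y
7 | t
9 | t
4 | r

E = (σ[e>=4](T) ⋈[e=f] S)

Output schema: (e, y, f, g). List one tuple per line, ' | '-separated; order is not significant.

Row counts bottom-up:
  T → 3
  σ[e>=4](T) → 3
  S → 6
  (σ[e>=4](T) ⋈[e=f] S) → 1

== RESULT ==
e | y | f | g
4 | r | 4 | 2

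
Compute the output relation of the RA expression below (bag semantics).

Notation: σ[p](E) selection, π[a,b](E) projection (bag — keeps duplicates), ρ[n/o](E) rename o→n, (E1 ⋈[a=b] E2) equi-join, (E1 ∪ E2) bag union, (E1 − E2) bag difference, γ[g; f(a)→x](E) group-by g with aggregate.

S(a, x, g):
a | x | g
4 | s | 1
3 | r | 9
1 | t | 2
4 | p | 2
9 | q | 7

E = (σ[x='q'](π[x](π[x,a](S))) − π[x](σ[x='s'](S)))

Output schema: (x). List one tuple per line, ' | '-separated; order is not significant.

Row counts bottom-up:
  S → 5
  π[x,a](S) → 5
  π[x](π[x,a](S)) → 5
  σ[x='q'](π[x](π[x,a](S))) → 1
  S → 5
  σ[x='s'](S) → 1
  π[x](σ[x='s'](S)) → 1
  (σ[x='q'](π[x](π[x,a](S))) − π[x](σ[x='s'](S))) → 1

== RESULT ==
x
q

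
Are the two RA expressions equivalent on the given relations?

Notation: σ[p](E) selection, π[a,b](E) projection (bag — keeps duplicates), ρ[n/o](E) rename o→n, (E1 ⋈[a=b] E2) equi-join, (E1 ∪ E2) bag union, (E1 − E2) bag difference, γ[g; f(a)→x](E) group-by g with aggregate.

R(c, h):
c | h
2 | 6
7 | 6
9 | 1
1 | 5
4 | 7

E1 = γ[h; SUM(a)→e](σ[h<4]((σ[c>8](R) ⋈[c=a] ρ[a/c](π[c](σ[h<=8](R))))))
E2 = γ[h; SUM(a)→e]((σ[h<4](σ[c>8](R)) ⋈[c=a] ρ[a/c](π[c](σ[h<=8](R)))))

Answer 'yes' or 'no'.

E1 stepwise |·|:
  R → 5
  σ[c>8](R) → 1
  R → 5
  σ[h<=8](R) → 5
  π[c](σ[h<=8](R)) → 5
  ρ[a/c](π[c](σ[h<=8](R))) → 5
  (σ[c>8](R) ⋈[c=a] ρ[a/c](π[c](σ[h<=8](R)))) → 1
  σ[h<4]((σ[c>8](R) ⋈[c=a] ρ[a/c](π[c](σ[h<=8](R))))) → 1
  γ[h; SUM(a)→e](σ[h<4]((σ[c>8](R) ⋈[c=a] ρ[a/c](π[c](σ[h<=8](R)))))) → 1
E2 stepwise |·|:
  R → 5
  σ[c>8](R) → 1
  σ[h<4](σ[c>8](R)) → 1
  R → 5
  σ[h<=8](R) → 5
  π[c](σ[h<=8](R)) → 5
  ρ[a/c](π[c](σ[h<=8](R))) → 5
  (σ[h<4](σ[c>8](R)) ⋈[c=a] ρ[a/c](π[c](σ[h<=8](R)))) → 1
  γ[h; SUM(a)→e]((σ[h<4](σ[c>8](R)) ⋈[c=a] ρ[a/c](π[c](σ[h<=8](R))))) → 1

E1 and E2 produce the same multiset:
h | e
1 | 9

yes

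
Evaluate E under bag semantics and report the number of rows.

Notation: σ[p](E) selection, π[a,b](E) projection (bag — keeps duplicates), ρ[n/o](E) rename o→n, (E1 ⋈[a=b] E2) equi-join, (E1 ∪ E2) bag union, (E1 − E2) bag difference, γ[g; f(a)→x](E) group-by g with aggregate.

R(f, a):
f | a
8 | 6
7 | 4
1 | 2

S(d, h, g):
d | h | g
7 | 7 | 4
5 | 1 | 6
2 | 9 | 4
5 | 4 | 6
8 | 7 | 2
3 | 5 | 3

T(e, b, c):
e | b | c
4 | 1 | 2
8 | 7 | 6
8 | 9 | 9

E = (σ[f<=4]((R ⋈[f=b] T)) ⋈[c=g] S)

Stepwise |·|:
  R → 3
  T → 3
  (R ⋈[f=b] T) → 2
  σ[f<=4]((R ⋈[f=b] T)) → 1
  S → 6
  (σ[f<=4]((R ⋈[f=b] T)) ⋈[c=g] S) → 1

|E| = 1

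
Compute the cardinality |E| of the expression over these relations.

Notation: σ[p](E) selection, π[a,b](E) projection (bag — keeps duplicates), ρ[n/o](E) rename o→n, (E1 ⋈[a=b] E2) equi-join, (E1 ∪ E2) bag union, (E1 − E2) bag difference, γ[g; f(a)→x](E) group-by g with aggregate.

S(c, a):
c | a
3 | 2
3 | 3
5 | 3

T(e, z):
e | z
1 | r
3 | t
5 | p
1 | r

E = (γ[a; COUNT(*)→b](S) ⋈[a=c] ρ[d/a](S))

Per-node cardinality:
  S → 3
  γ[a; COUNT(*)→b](S) → 2
  S → 3
  ρ[d/a](S) → 3
  (γ[a; COUNT(*)→b](S) ⋈[a=c] ρ[d/a](S)) → 2

|E| = 2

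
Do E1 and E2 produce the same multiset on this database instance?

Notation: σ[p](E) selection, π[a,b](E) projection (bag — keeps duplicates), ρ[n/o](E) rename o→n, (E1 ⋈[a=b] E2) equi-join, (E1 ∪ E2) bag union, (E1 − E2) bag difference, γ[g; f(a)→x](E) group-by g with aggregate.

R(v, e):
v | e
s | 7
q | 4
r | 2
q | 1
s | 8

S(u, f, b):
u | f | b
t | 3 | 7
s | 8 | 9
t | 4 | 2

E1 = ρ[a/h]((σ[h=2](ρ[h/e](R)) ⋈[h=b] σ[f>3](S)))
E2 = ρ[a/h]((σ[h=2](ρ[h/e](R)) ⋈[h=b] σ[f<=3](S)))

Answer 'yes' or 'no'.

E1 row counts bottom-up:
  R → 5
  ρ[h/e](R) → 5
  σ[h=2](ρ[h/e](R)) → 1
  S → 3
  σ[f>3](S) → 2
  (σ[h=2](ρ[h/e](R)) ⋈[h=b] σ[f>3](S)) → 1
  ρ[a/h]((σ[h=2](ρ[h/e](R)) ⋈[h=b] σ[f>3](S))) → 1
E2 row counts bottom-up:
  R → 5
  ρ[h/e](R) → 5
  σ[h=2](ρ[h/e](R)) → 1
  S → 3
  σ[f<=3](S) → 1
  (σ[h=2](ρ[h/e](R)) ⋈[h=b] σ[f<=3](S)) → 0
  ρ[a/h]((σ[h=2](ρ[h/e](R)) ⋈[h=b] σ[f<=3](S))) → 0

E1 result:
v | a | u | f | b
r | 2 | t | 4 | 2
E2 result:
v | a | u | f | b
(0 rows)
Witness: ('r', 2, 't', 4, 2) appears 1× in E1 but 0× in E2.

no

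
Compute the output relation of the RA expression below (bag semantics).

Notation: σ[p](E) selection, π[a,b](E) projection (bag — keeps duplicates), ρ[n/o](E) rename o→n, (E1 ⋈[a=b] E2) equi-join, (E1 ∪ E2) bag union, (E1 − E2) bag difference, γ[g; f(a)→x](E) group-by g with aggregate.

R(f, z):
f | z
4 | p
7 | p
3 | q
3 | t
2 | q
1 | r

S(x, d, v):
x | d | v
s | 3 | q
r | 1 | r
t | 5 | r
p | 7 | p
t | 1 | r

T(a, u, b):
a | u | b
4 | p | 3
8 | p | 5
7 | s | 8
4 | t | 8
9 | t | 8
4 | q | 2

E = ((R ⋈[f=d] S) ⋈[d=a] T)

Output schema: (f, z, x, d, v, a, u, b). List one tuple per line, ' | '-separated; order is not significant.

Per-node cardinality:
  R → 6
  S → 5
  (R ⋈[f=d] S) → 5
  T → 6
  ((R ⋈[f=d] S) ⋈[d=a] T) → 1

== RESULT ==
f | z | x | d | v | a | u | b
7 | p | p | 7 | p | 7 | s | 8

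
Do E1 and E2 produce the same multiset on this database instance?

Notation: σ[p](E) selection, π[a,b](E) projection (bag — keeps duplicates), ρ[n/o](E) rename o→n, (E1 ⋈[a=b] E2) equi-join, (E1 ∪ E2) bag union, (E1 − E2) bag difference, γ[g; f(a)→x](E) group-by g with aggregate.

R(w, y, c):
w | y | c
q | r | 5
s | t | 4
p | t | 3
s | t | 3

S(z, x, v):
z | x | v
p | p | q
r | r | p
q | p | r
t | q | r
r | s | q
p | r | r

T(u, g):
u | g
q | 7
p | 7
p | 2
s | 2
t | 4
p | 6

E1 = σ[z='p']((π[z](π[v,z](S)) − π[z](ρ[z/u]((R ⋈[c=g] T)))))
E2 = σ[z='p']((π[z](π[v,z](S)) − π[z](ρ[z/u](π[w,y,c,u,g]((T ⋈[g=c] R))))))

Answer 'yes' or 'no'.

E1 subexpression sizes:
  S → 6
  π[v,z](S) → 6
  π[z](π[v,z](S)) → 6
  R → 4
  T → 6
  (R ⋈[c=g] T) → 1
  ρ[z/u]((R ⋈[c=g] T)) → 1
  π[z](ρ[z/u]((R ⋈[c=g] T))) → 1
  (π[z](π[v,z](S)) − π[z](ρ[z/u]((R ⋈[c=g] T)))) → 5
  σ[z='p']((π[z](π[v,z](S)) − π[z](ρ[z/u]((R ⋈[c=g] T))))) → 2
E2 subexpression sizes:
  S → 6
  π[v,z](S) → 6
  π[z](π[v,z](S)) → 6
  T → 6
  R → 4
  (T ⋈[g=c] R) → 1
  π[w,y,c,u,g]((T ⋈[g=c] R)) → 1
  ρ[z/u](π[w,y,c,u,g]((T ⋈[g=c] R))) → 1
  π[z](ρ[z/u](π[w,y,c,u,g]((T ⋈[g=c] R)))) → 1
  (π[z](π[v,z](S)) − π[z](ρ[z/u](π[w,y,c,u,g]((T ⋈[g=c] R))))) → 5
  σ[z='p']((π[z](π[v,z](S)) − π[z](ρ[z/u](π[w,y,c,u,g]((T ⋈[g=c] R)))))) → 2

E1 and E2 produce the same multiset:
z
p
p

yes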